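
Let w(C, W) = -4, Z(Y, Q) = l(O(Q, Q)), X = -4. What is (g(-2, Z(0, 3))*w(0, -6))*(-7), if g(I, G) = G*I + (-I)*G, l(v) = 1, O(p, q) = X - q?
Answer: 0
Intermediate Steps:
O(p, q) = -4 - q
Z(Y, Q) = 1
g(I, G) = 0 (g(I, G) = G*I - G*I = 0)
(g(-2, Z(0, 3))*w(0, -6))*(-7) = (0*(-4))*(-7) = 0*(-7) = 0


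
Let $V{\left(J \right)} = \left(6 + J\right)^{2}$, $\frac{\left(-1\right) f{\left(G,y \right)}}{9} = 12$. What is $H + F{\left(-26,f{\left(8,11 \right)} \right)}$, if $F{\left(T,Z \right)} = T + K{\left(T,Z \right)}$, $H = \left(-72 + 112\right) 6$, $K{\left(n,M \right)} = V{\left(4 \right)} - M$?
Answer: $422$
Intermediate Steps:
$f{\left(G,y \right)} = -108$ ($f{\left(G,y \right)} = \left(-9\right) 12 = -108$)
$K{\left(n,M \right)} = 100 - M$ ($K{\left(n,M \right)} = \left(6 + 4\right)^{2} - M = 10^{2} - M = 100 - M$)
$H = 240$ ($H = 40 \cdot 6 = 240$)
$F{\left(T,Z \right)} = 100 + T - Z$ ($F{\left(T,Z \right)} = T - \left(-100 + Z\right) = 100 + T - Z$)
$H + F{\left(-26,f{\left(8,11 \right)} \right)} = 240 - -182 = 240 + \left(100 - 26 + 108\right) = 240 + 182 = 422$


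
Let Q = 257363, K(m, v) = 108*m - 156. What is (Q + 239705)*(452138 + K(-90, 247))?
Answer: 219834287816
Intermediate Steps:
K(m, v) = -156 + 108*m
(Q + 239705)*(452138 + K(-90, 247)) = (257363 + 239705)*(452138 + (-156 + 108*(-90))) = 497068*(452138 + (-156 - 9720)) = 497068*(452138 - 9876) = 497068*442262 = 219834287816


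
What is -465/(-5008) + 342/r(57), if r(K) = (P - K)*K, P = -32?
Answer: 11337/445712 ≈ 0.025436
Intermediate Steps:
r(K) = K*(-32 - K) (r(K) = (-32 - K)*K = K*(-32 - K))
-465/(-5008) + 342/r(57) = -465/(-5008) + 342/((-1*57*(32 + 57))) = -465*(-1/5008) + 342/((-1*57*89)) = 465/5008 + 342/(-5073) = 465/5008 + 342*(-1/5073) = 465/5008 - 6/89 = 11337/445712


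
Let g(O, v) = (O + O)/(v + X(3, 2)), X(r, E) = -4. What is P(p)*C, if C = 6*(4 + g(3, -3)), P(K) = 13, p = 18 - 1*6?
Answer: 1716/7 ≈ 245.14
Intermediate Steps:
p = 12 (p = 18 - 6 = 12)
g(O, v) = 2*O/(-4 + v) (g(O, v) = (O + O)/(v - 4) = (2*O)/(-4 + v) = 2*O/(-4 + v))
C = 132/7 (C = 6*(4 + 2*3/(-4 - 3)) = 6*(4 + 2*3/(-7)) = 6*(4 + 2*3*(-⅐)) = 6*(4 - 6/7) = 6*(22/7) = 132/7 ≈ 18.857)
P(p)*C = 13*(132/7) = 1716/7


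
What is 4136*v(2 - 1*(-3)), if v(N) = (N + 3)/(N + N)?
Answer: 16544/5 ≈ 3308.8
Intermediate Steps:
v(N) = (3 + N)/(2*N) (v(N) = (3 + N)/((2*N)) = (3 + N)*(1/(2*N)) = (3 + N)/(2*N))
4136*v(2 - 1*(-3)) = 4136*((3 + (2 - 1*(-3)))/(2*(2 - 1*(-3)))) = 4136*((3 + (2 + 3))/(2*(2 + 3))) = 4136*((½)*(3 + 5)/5) = 4136*((½)*(⅕)*8) = 4136*(⅘) = 16544/5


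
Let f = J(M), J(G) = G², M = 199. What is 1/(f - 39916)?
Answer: -1/315 ≈ -0.0031746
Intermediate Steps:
f = 39601 (f = 199² = 39601)
1/(f - 39916) = 1/(39601 - 39916) = 1/(-315) = -1/315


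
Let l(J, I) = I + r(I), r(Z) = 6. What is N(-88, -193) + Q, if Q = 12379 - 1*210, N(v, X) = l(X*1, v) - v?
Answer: 12175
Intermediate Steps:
l(J, I) = 6 + I (l(J, I) = I + 6 = 6 + I)
N(v, X) = 6 (N(v, X) = (6 + v) - v = 6)
Q = 12169 (Q = 12379 - 210 = 12169)
N(-88, -193) + Q = 6 + 12169 = 12175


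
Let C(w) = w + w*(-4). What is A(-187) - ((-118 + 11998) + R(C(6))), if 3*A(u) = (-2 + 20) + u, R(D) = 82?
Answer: -36055/3 ≈ -12018.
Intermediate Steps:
C(w) = -3*w (C(w) = w - 4*w = -3*w)
A(u) = 6 + u/3 (A(u) = ((-2 + 20) + u)/3 = (18 + u)/3 = 6 + u/3)
A(-187) - ((-118 + 11998) + R(C(6))) = (6 + (⅓)*(-187)) - ((-118 + 11998) + 82) = (6 - 187/3) - (11880 + 82) = -169/3 - 1*11962 = -169/3 - 11962 = -36055/3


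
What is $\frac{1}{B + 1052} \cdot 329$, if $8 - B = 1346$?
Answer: $- \frac{329}{286} \approx -1.1503$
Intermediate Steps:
$B = -1338$ ($B = 8 - 1346 = -1338$)
$\frac{1}{B + 1052} \cdot 329 = \frac{1}{-1338 + 1052} \cdot 329 = \frac{1}{-286} \cdot 329 = \left(- \frac{1}{286}\right) 329 = - \frac{329}{286}$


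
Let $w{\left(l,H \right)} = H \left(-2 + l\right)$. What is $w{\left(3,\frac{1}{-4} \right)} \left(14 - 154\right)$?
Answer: $35$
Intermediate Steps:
$w{\left(3,\frac{1}{-4} \right)} \left(14 - 154\right) = \frac{-2 + 3}{-4} \left(14 - 154\right) = \left(- \frac{1}{4}\right) 1 \left(-140\right) = \left(- \frac{1}{4}\right) \left(-140\right) = 35$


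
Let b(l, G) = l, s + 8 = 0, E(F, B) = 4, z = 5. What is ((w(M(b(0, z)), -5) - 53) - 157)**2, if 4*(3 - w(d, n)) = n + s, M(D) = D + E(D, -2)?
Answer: 664225/16 ≈ 41514.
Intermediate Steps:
s = -8 (s = -8 + 0 = -8)
M(D) = 4 + D (M(D) = D + 4 = 4 + D)
w(d, n) = 5 - n/4 (w(d, n) = 3 - (n - 8)/4 = 3 - (-8 + n)/4 = 3 + (2 - n/4) = 5 - n/4)
((w(M(b(0, z)), -5) - 53) - 157)**2 = (((5 - 1/4*(-5)) - 53) - 157)**2 = (((5 + 5/4) - 53) - 157)**2 = ((25/4 - 53) - 157)**2 = (-187/4 - 157)**2 = (-815/4)**2 = 664225/16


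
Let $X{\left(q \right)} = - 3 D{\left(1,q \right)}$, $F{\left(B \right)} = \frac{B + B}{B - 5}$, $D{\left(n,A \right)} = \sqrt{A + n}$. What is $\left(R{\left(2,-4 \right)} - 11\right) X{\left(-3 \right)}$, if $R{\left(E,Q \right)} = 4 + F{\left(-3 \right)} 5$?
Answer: $\frac{39 i \sqrt{2}}{4} \approx 13.789 i$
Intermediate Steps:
$F{\left(B \right)} = \frac{2 B}{-5 + B}$
$R{\left(E,Q \right)} = \frac{31}{4}$ ($R{\left(E,Q \right)} = 4 + 2 \left(-3\right) \frac{1}{-5 - 3} \cdot 5 = 4 + 2 \left(-3\right) \frac{1}{-8} \cdot 5 = 4 + 2 \left(-3\right) \left(- \frac{1}{8}\right) 5 = 4 + \frac{3}{4} \cdot 5 = 4 + \frac{15}{4} = \frac{31}{4}$)
$X{\left(q \right)} = - 3 \sqrt{1 + q}$ ($X{\left(q \right)} = - 3 \sqrt{q + 1} = - 3 \sqrt{1 + q}$)
$\left(R{\left(2,-4 \right)} - 11\right) X{\left(-3 \right)} = \left(\frac{31}{4} - 11\right) \left(- 3 \sqrt{1 - 3}\right) = - \frac{13 \left(- 3 \sqrt{-2}\right)}{4} = - \frac{13 \left(- 3 i \sqrt{2}\right)}{4} = \frac{39 i \sqrt{2}}{4}$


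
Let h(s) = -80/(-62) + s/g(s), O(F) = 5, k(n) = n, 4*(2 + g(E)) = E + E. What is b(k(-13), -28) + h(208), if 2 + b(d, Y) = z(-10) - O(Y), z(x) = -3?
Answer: -10546/1581 ≈ -6.6705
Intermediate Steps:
g(E) = -2 + E/2 (g(E) = -2 + (E + E)/4 = -2 + (2*E)/4 = -2 + E/2)
h(s) = 40/31 + s/(-2 + s/2) (h(s) = -80/(-62) + s/(-2 + s/2) = -80*(-1/62) + s/(-2 + s/2) = 40/31 + s/(-2 + s/2))
b(d, Y) = -10 (b(d, Y) = -2 + (-3 - 1*5) = -2 + (-3 - 5) = -2 - 8 = -10)
b(k(-13), -28) + h(208) = -10 + 2*(-80 + 51*208)/(31*(-4 + 208)) = -10 + (2/31)*(-80 + 10608)/204 = -10 + (2/31)*(1/204)*10528 = -10 + 5264/1581 = -10546/1581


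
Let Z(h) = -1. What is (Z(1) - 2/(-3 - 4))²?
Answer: 25/49 ≈ 0.51020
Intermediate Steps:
(Z(1) - 2/(-3 - 4))² = (-1 - 2/(-3 - 4))² = (-1 - 2/(-7))² = (-1 - 2*(-⅐))² = (-1 + 2/7)² = (-5/7)² = 25/49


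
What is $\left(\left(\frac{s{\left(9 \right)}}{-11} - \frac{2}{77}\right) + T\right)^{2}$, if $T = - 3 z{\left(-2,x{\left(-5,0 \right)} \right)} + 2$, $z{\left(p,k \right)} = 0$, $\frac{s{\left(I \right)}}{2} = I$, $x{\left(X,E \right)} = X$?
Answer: $\frac{676}{5929} \approx 0.11402$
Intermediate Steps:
$s{\left(I \right)} = 2 I$
$T = 2$ ($T = \left(-3\right) 0 + 2 = 0 + 2 = 2$)
$\left(\left(\frac{s{\left(9 \right)}}{-11} - \frac{2}{77}\right) + T\right)^{2} = \left(\left(\frac{2 \cdot 9}{-11} - \frac{2}{77}\right) + 2\right)^{2} = \left(\left(18 \left(- \frac{1}{11}\right) - \frac{2}{77}\right) + 2\right)^{2} = \left(\left(- \frac{18}{11} - \frac{2}{77}\right) + 2\right)^{2} = \left(- \frac{128}{77} + 2\right)^{2} = \left(\frac{26}{77}\right)^{2} = \frac{676}{5929}$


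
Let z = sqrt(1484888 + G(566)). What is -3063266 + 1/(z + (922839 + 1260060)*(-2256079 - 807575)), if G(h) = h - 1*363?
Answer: -137003425514095656089741048785396/44724625779836180104193825 - sqrt(1485091)/44724625779836180104193825 ≈ -3.0633e+6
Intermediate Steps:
G(h) = -363 + h (G(h) = h - 363 = -363 + h)
z = sqrt(1485091) (z = sqrt(1484888 + (-363 + 566)) = sqrt(1484888 + 203) = sqrt(1485091) ≈ 1218.6)
-3063266 + 1/(z + (922839 + 1260060)*(-2256079 - 807575)) = -3063266 + 1/(sqrt(1485091) + (922839 + 1260060)*(-2256079 - 807575)) = -3063266 + 1/(sqrt(1485091) + 2182899*(-3063654)) = -3063266 + 1/(sqrt(1485091) - 6687647252946) = -3063266 + 1/(-6687647252946 + sqrt(1485091))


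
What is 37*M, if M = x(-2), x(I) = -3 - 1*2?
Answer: -185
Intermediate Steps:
x(I) = -5 (x(I) = -3 - 2 = -5)
M = -5
37*M = 37*(-5) = -185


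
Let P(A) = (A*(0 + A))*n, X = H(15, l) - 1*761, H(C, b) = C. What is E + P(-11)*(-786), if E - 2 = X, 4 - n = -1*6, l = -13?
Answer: -951804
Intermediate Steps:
n = 10 (n = 4 - (-1)*6 = 4 - 1*(-6) = 4 + 6 = 10)
X = -746 (X = 15 - 1*761 = 15 - 761 = -746)
E = -744 (E = 2 - 746 = -744)
P(A) = 10*A² (P(A) = (A*(0 + A))*10 = (A*A)*10 = A²*10 = 10*A²)
E + P(-11)*(-786) = -744 + (10*(-11)²)*(-786) = -744 + (10*121)*(-786) = -744 + 1210*(-786) = -744 - 951060 = -951804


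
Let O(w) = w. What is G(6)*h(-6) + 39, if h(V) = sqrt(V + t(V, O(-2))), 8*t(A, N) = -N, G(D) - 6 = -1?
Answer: 39 + 5*I*sqrt(23)/2 ≈ 39.0 + 11.99*I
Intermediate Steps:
G(D) = 5 (G(D) = 6 - 1 = 5)
t(A, N) = -N/8 (t(A, N) = (-N)/8 = -N/8)
h(V) = sqrt(1/4 + V) (h(V) = sqrt(V - 1/8*(-2)) = sqrt(V + 1/4) = sqrt(1/4 + V))
G(6)*h(-6) + 39 = 5*(sqrt(1 + 4*(-6))/2) + 39 = 5*(sqrt(1 - 24)/2) + 39 = 5*(sqrt(-23)/2) + 39 = 5*((I*sqrt(23))/2) + 39 = 5*(I*sqrt(23)/2) + 39 = 5*I*sqrt(23)/2 + 39 = 39 + 5*I*sqrt(23)/2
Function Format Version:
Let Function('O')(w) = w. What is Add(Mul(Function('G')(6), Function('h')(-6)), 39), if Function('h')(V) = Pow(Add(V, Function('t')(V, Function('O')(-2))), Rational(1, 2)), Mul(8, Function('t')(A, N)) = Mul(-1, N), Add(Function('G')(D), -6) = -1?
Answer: Add(39, Mul(Rational(5, 2), I, Pow(23, Rational(1, 2)))) ≈ Add(39.000, Mul(11.990, I))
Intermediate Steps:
Function('G')(D) = 5 (Function('G')(D) = Add(6, -1) = 5)
Function('t')(A, N) = Mul(Rational(-1, 8), N) (Function('t')(A, N) = Mul(Rational(1, 8), Mul(-1, N)) = Mul(Rational(-1, 8), N))
Function('h')(V) = Pow(Add(Rational(1, 4), V), Rational(1, 2)) (Function('h')(V) = Pow(Add(V, Mul(Rational(-1, 8), -2)), Rational(1, 2)) = Pow(Add(V, Rational(1, 4)), Rational(1, 2)) = Pow(Add(Rational(1, 4), V), Rational(1, 2)))
Add(Mul(Function('G')(6), Function('h')(-6)), 39) = Add(Mul(5, Mul(Rational(1, 2), Pow(Add(1, Mul(4, -6)), Rational(1, 2)))), 39) = Add(Mul(5, Mul(Rational(1, 2), Pow(Add(1, -24), Rational(1, 2)))), 39) = Add(Mul(5, Mul(Rational(1, 2), Pow(-23, Rational(1, 2)))), 39) = Add(Mul(5, Mul(Rational(1, 2), Mul(I, Pow(23, Rational(1, 2))))), 39) = Add(Mul(5, Mul(Rational(1, 2), I, Pow(23, Rational(1, 2)))), 39) = Add(Mul(Rational(5, 2), I, Pow(23, Rational(1, 2))), 39) = Add(39, Mul(Rational(5, 2), I, Pow(23, Rational(1, 2))))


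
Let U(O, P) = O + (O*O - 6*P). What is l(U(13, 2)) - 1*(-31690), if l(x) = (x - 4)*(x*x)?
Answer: 4829090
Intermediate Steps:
U(O, P) = O + O**2 - 6*P (U(O, P) = O + (O**2 - 6*P) = O + O**2 - 6*P)
l(x) = x**2*(-4 + x) (l(x) = (-4 + x)*x**2 = x**2*(-4 + x))
l(U(13, 2)) - 1*(-31690) = (13 + 13**2 - 6*2)**2*(-4 + (13 + 13**2 - 6*2)) - 1*(-31690) = (13 + 169 - 12)**2*(-4 + (13 + 169 - 12)) + 31690 = 170**2*(-4 + 170) + 31690 = 28900*166 + 31690 = 4797400 + 31690 = 4829090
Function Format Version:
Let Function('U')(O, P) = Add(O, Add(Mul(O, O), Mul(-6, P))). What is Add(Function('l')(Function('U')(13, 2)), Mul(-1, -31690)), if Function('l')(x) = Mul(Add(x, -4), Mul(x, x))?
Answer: 4829090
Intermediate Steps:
Function('U')(O, P) = Add(O, Pow(O, 2), Mul(-6, P)) (Function('U')(O, P) = Add(O, Add(Pow(O, 2), Mul(-6, P))) = Add(O, Pow(O, 2), Mul(-6, P)))
Function('l')(x) = Mul(Pow(x, 2), Add(-4, x)) (Function('l')(x) = Mul(Add(-4, x), Pow(x, 2)) = Mul(Pow(x, 2), Add(-4, x)))
Add(Function('l')(Function('U')(13, 2)), Mul(-1, -31690)) = Add(Mul(Pow(Add(13, Pow(13, 2), Mul(-6, 2)), 2), Add(-4, Add(13, Pow(13, 2), Mul(-6, 2)))), Mul(-1, -31690)) = Add(Mul(Pow(Add(13, 169, -12), 2), Add(-4, Add(13, 169, -12))), 31690) = Add(Mul(Pow(170, 2), Add(-4, 170)), 31690) = Add(Mul(28900, 166), 31690) = Add(4797400, 31690) = 4829090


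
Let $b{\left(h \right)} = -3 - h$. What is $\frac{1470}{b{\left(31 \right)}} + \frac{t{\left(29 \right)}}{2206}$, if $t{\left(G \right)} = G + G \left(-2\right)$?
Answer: $- \frac{1621903}{37502} \approx -43.248$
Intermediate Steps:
$t{\left(G \right)} = - G$ ($t{\left(G \right)} = G - 2 G = - G$)
$\frac{1470}{b{\left(31 \right)}} + \frac{t{\left(29 \right)}}{2206} = \frac{1470}{-3 - 31} + \frac{\left(-1\right) 29}{2206} = \frac{1470}{-3 - 31} - \frac{29}{2206} = \frac{1470}{-34} - \frac{29}{2206} = 1470 \left(- \frac{1}{34}\right) - \frac{29}{2206} = - \frac{735}{17} - \frac{29}{2206} = - \frac{1621903}{37502}$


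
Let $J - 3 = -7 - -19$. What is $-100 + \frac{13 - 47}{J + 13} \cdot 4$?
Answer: $- \frac{734}{7} \approx -104.86$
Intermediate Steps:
$J = 15$ ($J = 3 - -12 = 3 + \left(-7 + 19\right) = 3 + 12 = 15$)
$-100 + \frac{13 - 47}{J + 13} \cdot 4 = -100 + \frac{13 - 47}{15 + 13} \cdot 4 = -100 + - \frac{34}{28} \cdot 4 = -100 + \left(-34\right) \frac{1}{28} \cdot 4 = -100 - \frac{34}{7} = - \frac{734}{7}$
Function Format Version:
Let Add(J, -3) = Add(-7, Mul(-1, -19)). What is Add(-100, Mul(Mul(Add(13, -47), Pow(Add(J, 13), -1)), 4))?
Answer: Rational(-734, 7) ≈ -104.86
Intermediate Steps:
J = 15 (J = Add(3, Add(-7, Mul(-1, -19))) = Add(3, Add(-7, 19)) = Add(3, 12) = 15)
Add(-100, Mul(Mul(Add(13, -47), Pow(Add(J, 13), -1)), 4)) = Add(-100, Mul(Mul(Add(13, -47), Pow(Add(15, 13), -1)), 4)) = Add(-100, Mul(Mul(-34, Pow(28, -1)), 4)) = Add(-100, Mul(Mul(-34, Rational(1, 28)), 4)) = Add(-100, Mul(Rational(-17, 14), 4)) = Add(-100, Rational(-34, 7)) = Rational(-734, 7)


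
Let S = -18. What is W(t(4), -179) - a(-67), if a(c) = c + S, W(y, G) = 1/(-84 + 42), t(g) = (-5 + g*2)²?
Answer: 3569/42 ≈ 84.976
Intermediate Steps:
t(g) = (-5 + 2*g)²
W(y, G) = -1/42 (W(y, G) = 1/(-42) = -1/42)
a(c) = -18 + c (a(c) = c - 18 = -18 + c)
W(t(4), -179) - a(-67) = -1/42 - (-18 - 67) = -1/42 - 1*(-85) = -1/42 + 85 = 3569/42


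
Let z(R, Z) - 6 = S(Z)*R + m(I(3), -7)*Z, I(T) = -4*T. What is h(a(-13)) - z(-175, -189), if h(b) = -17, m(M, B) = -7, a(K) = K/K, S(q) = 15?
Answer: 1279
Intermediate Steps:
a(K) = 1
z(R, Z) = 6 - 7*Z + 15*R (z(R, Z) = 6 + (15*R - 7*Z) = 6 + (-7*Z + 15*R) = 6 - 7*Z + 15*R)
h(a(-13)) - z(-175, -189) = -17 - (6 - 7*(-189) + 15*(-175)) = -17 - (6 + 1323 - 2625) = -17 - 1*(-1296) = -17 + 1296 = 1279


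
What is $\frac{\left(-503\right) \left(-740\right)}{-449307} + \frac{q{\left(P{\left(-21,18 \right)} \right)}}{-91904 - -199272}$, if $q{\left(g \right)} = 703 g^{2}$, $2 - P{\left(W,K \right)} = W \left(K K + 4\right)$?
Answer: $\frac{3748657865069285}{12060298494} \approx 3.1083 \cdot 10^{5}$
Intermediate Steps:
$P{\left(W,K \right)} = 2 - W \left(4 + K^{2}\right)$ ($P{\left(W,K \right)} = 2 - W \left(K K + 4\right) = 2 - W \left(K^{2} + 4\right) = 2 - W \left(4 + K^{2}\right)$)
$\frac{\left(-503\right) \left(-740\right)}{-449307} + \frac{q{\left(P{\left(-21,18 \right)} \right)}}{-91904 - -199272} = \frac{\left(-503\right) \left(-740\right)}{-449307} + \frac{703 \left(2 - -84 - - 21 \cdot 18^{2}\right)^{2}}{-91904 - -199272} = 372220 \left(- \frac{1}{449307}\right) + \frac{703 \left(2 + 84 - \left(-21\right) 324\right)^{2}}{-91904 + 199272} = - \frac{372220}{449307} + \frac{703 \left(2 + 84 + 6804\right)^{2}}{107368} = - \frac{372220}{449307} + 703 \cdot 6890^{2} \cdot \frac{1}{107368} = - \frac{372220}{449307} + 703 \cdot 47472100 \cdot \frac{1}{107368} = - \frac{372220}{449307} + 33372886300 \cdot \frac{1}{107368} = - \frac{372220}{449307} + \frac{8343221575}{26842} = \frac{3748657865069285}{12060298494}$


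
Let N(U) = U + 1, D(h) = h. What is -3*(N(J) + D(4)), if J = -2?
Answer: -9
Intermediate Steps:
N(U) = 1 + U
-3*(N(J) + D(4)) = -3*((1 - 2) + 4) = -3*(-1 + 4) = -3*3 = -9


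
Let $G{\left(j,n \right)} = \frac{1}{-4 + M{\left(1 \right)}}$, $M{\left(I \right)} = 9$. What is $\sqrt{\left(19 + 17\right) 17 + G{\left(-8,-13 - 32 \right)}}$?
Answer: $\frac{\sqrt{15305}}{5} \approx 24.743$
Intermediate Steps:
$G{\left(j,n \right)} = \frac{1}{5}$ ($G{\left(j,n \right)} = \frac{1}{-4 + 9} = \frac{1}{5}$)
$\sqrt{\left(19 + 17\right) 17 + G{\left(-8,-13 - 32 \right)}} = \sqrt{\left(19 + 17\right) 17 + \frac{1}{5}} = \sqrt{36 \cdot 17 + \frac{1}{5}} = \sqrt{612 + \frac{1}{5}} = \sqrt{\frac{3061}{5}} = \frac{\sqrt{15305}}{5}$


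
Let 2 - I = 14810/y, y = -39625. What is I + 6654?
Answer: 52751762/7925 ≈ 6656.4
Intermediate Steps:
I = 18812/7925 (I = 2 - 14810/(-39625) = 2 - 14810*(-1)/39625 = 2 - 1*(-2962/7925) = 2 + 2962/7925 = 18812/7925 ≈ 2.3738)
I + 6654 = 18812/7925 + 6654 = 52751762/7925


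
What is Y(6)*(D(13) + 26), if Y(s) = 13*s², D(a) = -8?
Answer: 8424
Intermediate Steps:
Y(6)*(D(13) + 26) = (13*6²)*(-8 + 26) = (13*36)*18 = 468*18 = 8424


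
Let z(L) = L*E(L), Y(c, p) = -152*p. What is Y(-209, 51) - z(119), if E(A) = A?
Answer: -21913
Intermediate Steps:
z(L) = L² (z(L) = L*L = L²)
Y(-209, 51) - z(119) = -152*51 - 1*119² = -7752 - 1*14161 = -7752 - 14161 = -21913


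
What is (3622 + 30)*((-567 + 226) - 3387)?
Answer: -13614656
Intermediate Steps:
(3622 + 30)*((-567 + 226) - 3387) = 3652*(-341 - 3387) = 3652*(-3728) = -13614656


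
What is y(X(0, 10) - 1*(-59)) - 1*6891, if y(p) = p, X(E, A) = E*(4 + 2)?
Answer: -6832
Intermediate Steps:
X(E, A) = 6*E (X(E, A) = E*6 = 6*E)
y(X(0, 10) - 1*(-59)) - 1*6891 = (6*0 - 1*(-59)) - 1*6891 = (0 + 59) - 6891 = 59 - 6891 = -6832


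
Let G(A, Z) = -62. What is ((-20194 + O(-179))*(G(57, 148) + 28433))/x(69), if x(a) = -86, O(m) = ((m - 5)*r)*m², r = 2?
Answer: 167548940811/43 ≈ 3.8965e+9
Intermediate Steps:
O(m) = m²*(-10 + 2*m) (O(m) = ((m - 5)*2)*m² = ((-5 + m)*2)*m² = (-10 + 2*m)*m² = m²*(-10 + 2*m))
((-20194 + O(-179))*(G(57, 148) + 28433))/x(69) = ((-20194 + 2*(-179)²*(-5 - 179))*(-62 + 28433))/(-86) = ((-20194 + 2*32041*(-184))*28371)*(-1/86) = ((-20194 - 11791088)*28371)*(-1/86) = -11811282*28371*(-1/86) = -335097881622*(-1/86) = 167548940811/43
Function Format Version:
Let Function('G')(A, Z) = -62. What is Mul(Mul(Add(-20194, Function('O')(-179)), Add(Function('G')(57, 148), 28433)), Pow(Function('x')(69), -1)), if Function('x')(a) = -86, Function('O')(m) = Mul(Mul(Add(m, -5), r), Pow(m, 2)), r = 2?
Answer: Rational(167548940811, 43) ≈ 3.8965e+9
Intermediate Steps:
Function('O')(m) = Mul(Pow(m, 2), Add(-10, Mul(2, m))) (Function('O')(m) = Mul(Mul(Add(m, -5), 2), Pow(m, 2)) = Mul(Mul(Add(-5, m), 2), Pow(m, 2)) = Mul(Add(-10, Mul(2, m)), Pow(m, 2)) = Mul(Pow(m, 2), Add(-10, Mul(2, m))))
Mul(Mul(Add(-20194, Function('O')(-179)), Add(Function('G')(57, 148), 28433)), Pow(Function('x')(69), -1)) = Mul(Mul(Add(-20194, Mul(2, Pow(-179, 2), Add(-5, -179))), Add(-62, 28433)), Pow(-86, -1)) = Mul(Mul(Add(-20194, Mul(2, 32041, -184)), 28371), Rational(-1, 86)) = Mul(Mul(Add(-20194, -11791088), 28371), Rational(-1, 86)) = Mul(Mul(-11811282, 28371), Rational(-1, 86)) = Mul(-335097881622, Rational(-1, 86)) = Rational(167548940811, 43)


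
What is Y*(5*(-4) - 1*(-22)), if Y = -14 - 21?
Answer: -70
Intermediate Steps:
Y = -35
Y*(5*(-4) - 1*(-22)) = -35*(5*(-4) - 1*(-22)) = -35*(-20 + 22) = -35*2 = -70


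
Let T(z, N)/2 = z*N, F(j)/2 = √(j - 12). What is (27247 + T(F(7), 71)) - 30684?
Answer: -3437 + 284*I*√5 ≈ -3437.0 + 635.04*I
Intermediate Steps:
F(j) = 2*√(-12 + j) (F(j) = 2*√(j - 12) = 2*√(-12 + j))
T(z, N) = 2*N*z (T(z, N) = 2*(z*N) = 2*(N*z) = 2*N*z)
(27247 + T(F(7), 71)) - 30684 = (27247 + 2*71*(2*√(-12 + 7))) - 30684 = (27247 + 2*71*(2*√(-5))) - 30684 = (27247 + 2*71*(2*(I*√5))) - 30684 = (27247 + 2*71*(2*I*√5)) - 30684 = (27247 + 284*I*√5) - 30684 = -3437 + 284*I*√5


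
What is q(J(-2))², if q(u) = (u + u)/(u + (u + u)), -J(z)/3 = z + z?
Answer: 4/9 ≈ 0.44444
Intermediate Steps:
J(z) = -6*z (J(z) = -3*(z + z) = -6*z)
q(u) = ⅔ (q(u) = (2*u)/(u + 2*u) = (2*u)/((3*u)) = (2*u)*(1/(3*u)) = ⅔)
q(J(-2))² = (⅔)² = 4/9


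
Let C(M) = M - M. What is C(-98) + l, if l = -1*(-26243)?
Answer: 26243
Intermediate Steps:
C(M) = 0
l = 26243
C(-98) + l = 0 + 26243 = 26243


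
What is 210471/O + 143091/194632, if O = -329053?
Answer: 6120131151/64044243496 ≈ 0.095561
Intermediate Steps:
210471/O + 143091/194632 = 210471/(-329053) + 143091/194632 = 210471*(-1/329053) + 143091*(1/194632) = -210471/329053 + 143091/194632 = 6120131151/64044243496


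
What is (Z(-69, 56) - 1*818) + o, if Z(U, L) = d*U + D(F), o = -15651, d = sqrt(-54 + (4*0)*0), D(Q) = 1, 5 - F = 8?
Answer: -16468 - 207*I*sqrt(6) ≈ -16468.0 - 507.04*I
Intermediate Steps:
F = -3 (F = 5 - 1*8 = 5 - 8 = -3)
d = 3*I*sqrt(6) (d = sqrt(-54 + 0*0) = sqrt(-54 + 0) = sqrt(-54) = 3*I*sqrt(6) ≈ 7.3485*I)
Z(U, L) = 1 + 3*I*U*sqrt(6) (Z(U, L) = (3*I*sqrt(6))*U + 1 = 3*I*U*sqrt(6) + 1 = 1 + 3*I*U*sqrt(6))
(Z(-69, 56) - 1*818) + o = ((1 + 3*I*(-69)*sqrt(6)) - 1*818) - 15651 = ((1 - 207*I*sqrt(6)) - 818) - 15651 = (-817 - 207*I*sqrt(6)) - 15651 = -16468 - 207*I*sqrt(6)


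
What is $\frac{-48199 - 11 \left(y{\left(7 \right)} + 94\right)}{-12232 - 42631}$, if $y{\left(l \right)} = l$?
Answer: $\frac{49310}{54863} \approx 0.89878$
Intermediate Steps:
$\frac{-48199 - 11 \left(y{\left(7 \right)} + 94\right)}{-12232 - 42631} = \frac{-48199 - 11 \left(7 + 94\right)}{-12232 - 42631} = \frac{-48199 - 1111}{-54863} = \left(-48199 - 1111\right) \left(- \frac{1}{54863}\right) = \left(-49310\right) \left(- \frac{1}{54863}\right) = \frac{49310}{54863}$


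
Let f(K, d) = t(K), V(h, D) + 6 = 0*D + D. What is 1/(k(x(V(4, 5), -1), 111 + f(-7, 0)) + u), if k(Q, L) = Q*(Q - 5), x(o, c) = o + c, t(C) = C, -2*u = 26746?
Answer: -1/13359 ≈ -7.4856e-5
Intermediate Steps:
u = -13373 (u = -½*26746 = -13373)
V(h, D) = -6 + D (V(h, D) = -6 + (0*D + D) = -6 + (0 + D) = -6 + D)
f(K, d) = K
x(o, c) = c + o
k(Q, L) = Q*(-5 + Q)
1/(k(x(V(4, 5), -1), 111 + f(-7, 0)) + u) = 1/((-1 + (-6 + 5))*(-5 + (-1 + (-6 + 5))) - 13373) = 1/((-1 - 1)*(-5 + (-1 - 1)) - 13373) = 1/(-2*(-5 - 2) - 13373) = 1/(-2*(-7) - 13373) = 1/(14 - 13373) = 1/(-13359) = -1/13359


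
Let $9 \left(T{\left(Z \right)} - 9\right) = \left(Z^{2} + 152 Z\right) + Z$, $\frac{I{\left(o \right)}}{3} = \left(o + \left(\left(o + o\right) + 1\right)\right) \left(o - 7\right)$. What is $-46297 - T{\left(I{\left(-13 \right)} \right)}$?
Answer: $-662666$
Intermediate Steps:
$I{\left(o \right)} = 3 \left(1 + 3 o\right) \left(-7 + o\right)$ ($I{\left(o \right)} = 3 \left(o + \left(\left(o + o\right) + 1\right)\right) \left(o - 7\right) = 3 \left(o + \left(2 o + 1\right)\right) \left(-7 + o\right) = 3 \left(o + \left(1 + 2 o\right)\right) \left(-7 + o\right) = 3 \left(1 + 3 o\right) \left(-7 + o\right)$)
$T{\left(Z \right)} = 9 + 17 Z + \frac{Z^{2}}{9}$ ($T{\left(Z \right)} = 9 + \frac{\left(Z^{2} + 152 Z\right) + Z}{9} = 9 + \frac{Z^{2} + 153 Z}{9} = 9 + \left(17 Z + \frac{Z^{2}}{9}\right) = 9 + 17 Z + \frac{Z^{2}}{9}$)
$-46297 - T{\left(I{\left(-13 \right)} \right)} = -46297 - \left(9 + 17 \left(-21 - -780 + 9 \left(-13\right)^{2}\right) + \frac{\left(-21 - -780 + 9 \left(-13\right)^{2}\right)^{2}}{9}\right) = -46297 - \left(9 + 17 \left(-21 + 780 + 9 \cdot 169\right) + \frac{\left(-21 + 780 + 9 \cdot 169\right)^{2}}{9}\right) = -46297 - \left(9 + 17 \left(-21 + 780 + 1521\right) + \frac{\left(-21 + 780 + 1521\right)^{2}}{9}\right) = -46297 - \left(9 + 17 \cdot 2280 + \frac{2280^{2}}{9}\right) = -46297 - \left(9 + 38760 + \frac{1}{9} \cdot 5198400\right) = -46297 - \left(9 + 38760 + 577600\right) = -46297 - 616369 = -662666$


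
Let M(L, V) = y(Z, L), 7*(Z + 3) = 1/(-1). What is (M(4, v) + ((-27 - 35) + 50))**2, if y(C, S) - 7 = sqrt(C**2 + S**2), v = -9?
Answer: 2493/49 - 20*sqrt(317)/7 ≈ 0.0075687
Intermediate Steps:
Z = -22/7 (Z = -3 + (1/(-1))/7 = -3 + (1*(-1))/7 = -3 + (1/7)*(-1) = -3 - 1/7 = -22/7 ≈ -3.1429)
y(C, S) = 7 + sqrt(C**2 + S**2)
M(L, V) = 7 + sqrt(484/49 + L**2) (M(L, V) = 7 + sqrt((-22/7)**2 + L**2) = 7 + sqrt(484/49 + L**2))
(M(4, v) + ((-27 - 35) + 50))**2 = ((7 + sqrt(484 + 49*4**2)/7) + ((-27 - 35) + 50))**2 = ((7 + sqrt(484 + 49*16)/7) + (-62 + 50))**2 = ((7 + sqrt(484 + 784)/7) - 12)**2 = ((7 + sqrt(1268)/7) - 12)**2 = ((7 + (2*sqrt(317))/7) - 12)**2 = ((7 + 2*sqrt(317)/7) - 12)**2 = (-5 + 2*sqrt(317)/7)**2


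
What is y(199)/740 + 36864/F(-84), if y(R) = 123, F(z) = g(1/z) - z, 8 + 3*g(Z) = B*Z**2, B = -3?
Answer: 192553752261/424676380 ≈ 453.41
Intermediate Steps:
g(Z) = -8/3 - Z**2 (g(Z) = -8/3 + (-3*Z**2)/3 = -8/3 - Z**2)
F(z) = -8/3 - z - 1/z**2 (F(z) = (-8/3 - (1/z)**2) - z = (-8/3 - 1/z**2) - z = -8/3 - z - 1/z**2)
y(199)/740 + 36864/F(-84) = 123/740 + 36864/(-8/3 - 1*(-84) - 1/(-84)**2) = 123*(1/740) + 36864/(-8/3 + 84 - 1*1/7056) = 123/740 + 36864/(-8/3 + 84 - 1/7056) = 123/740 + 36864/(573887/7056) = 123/740 + 36864*(7056/573887) = 123/740 + 260112384/573887 = 192553752261/424676380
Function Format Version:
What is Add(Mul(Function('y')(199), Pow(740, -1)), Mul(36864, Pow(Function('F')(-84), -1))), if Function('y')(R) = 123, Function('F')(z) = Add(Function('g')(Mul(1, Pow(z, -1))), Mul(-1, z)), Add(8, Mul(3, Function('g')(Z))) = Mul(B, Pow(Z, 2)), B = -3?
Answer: Rational(192553752261, 424676380) ≈ 453.41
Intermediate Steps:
Function('g')(Z) = Add(Rational(-8, 3), Mul(-1, Pow(Z, 2))) (Function('g')(Z) = Add(Rational(-8, 3), Mul(Rational(1, 3), Mul(-3, Pow(Z, 2)))) = Add(Rational(-8, 3), Mul(-1, Pow(Z, 2))))
Function('F')(z) = Add(Rational(-8, 3), Mul(-1, z), Mul(-1, Pow(z, -2))) (Function('F')(z) = Add(Add(Rational(-8, 3), Mul(-1, Pow(Mul(1, Pow(z, -1)), 2))), Mul(-1, z)) = Add(Add(Rational(-8, 3), Mul(-1, Pow(Pow(z, -1), 2))), Mul(-1, z)) = Add(Add(Rational(-8, 3), Mul(-1, Pow(z, -2))), Mul(-1, z)) = Add(Rational(-8, 3), Mul(-1, z), Mul(-1, Pow(z, -2))))
Add(Mul(Function('y')(199), Pow(740, -1)), Mul(36864, Pow(Function('F')(-84), -1))) = Add(Mul(123, Pow(740, -1)), Mul(36864, Pow(Add(Rational(-8, 3), Mul(-1, -84), Mul(-1, Pow(-84, -2))), -1))) = Add(Mul(123, Rational(1, 740)), Mul(36864, Pow(Add(Rational(-8, 3), 84, Mul(-1, Rational(1, 7056))), -1))) = Add(Rational(123, 740), Mul(36864, Pow(Add(Rational(-8, 3), 84, Rational(-1, 7056)), -1))) = Add(Rational(123, 740), Mul(36864, Pow(Rational(573887, 7056), -1))) = Add(Rational(123, 740), Mul(36864, Rational(7056, 573887))) = Add(Rational(123, 740), Rational(260112384, 573887)) = Rational(192553752261, 424676380)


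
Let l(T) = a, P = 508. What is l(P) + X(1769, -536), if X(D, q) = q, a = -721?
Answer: -1257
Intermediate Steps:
l(T) = -721
l(P) + X(1769, -536) = -721 - 536 = -1257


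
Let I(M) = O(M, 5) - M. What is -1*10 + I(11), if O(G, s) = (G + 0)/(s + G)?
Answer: -325/16 ≈ -20.313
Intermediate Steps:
O(G, s) = G/(G + s)
I(M) = -M + M/(5 + M) (I(M) = M/(M + 5) - M = M/(5 + M) - M = -M + M/(5 + M))
-1*10 + I(11) = -1*10 + 11*(-4 - 1*11)/(5 + 11) = -10 + 11*(-4 - 11)/16 = -10 + 11*(1/16)*(-15) = -10 - 165/16 = -325/16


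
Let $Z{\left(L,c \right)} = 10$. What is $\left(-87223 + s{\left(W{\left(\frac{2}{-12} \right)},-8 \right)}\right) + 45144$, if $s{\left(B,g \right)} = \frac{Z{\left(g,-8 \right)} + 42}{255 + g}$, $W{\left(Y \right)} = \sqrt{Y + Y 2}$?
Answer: $- \frac{799497}{19} \approx -42079.0$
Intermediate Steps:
$W{\left(Y \right)} = \sqrt{3} \sqrt{Y}$ ($W{\left(Y \right)} = \sqrt{Y + 2 Y} = \sqrt{3 Y} = \sqrt{3} \sqrt{Y}$)
$s{\left(B,g \right)} = \frac{52}{255 + g}$ ($s{\left(B,g \right)} = \frac{10 + 42}{255 + g} = \frac{52}{255 + g}$)
$\left(-87223 + s{\left(W{\left(\frac{2}{-12} \right)},-8 \right)}\right) + 45144 = \left(-87223 + \frac{52}{255 - 8}\right) + 45144 = \left(-87223 + \frac{52}{247}\right) + 45144 = \left(-87223 + 52 \cdot \frac{1}{247}\right) + 45144 = \left(-87223 + \frac{4}{19}\right) + 45144 = - \frac{1657233}{19} + 45144 = - \frac{799497}{19}$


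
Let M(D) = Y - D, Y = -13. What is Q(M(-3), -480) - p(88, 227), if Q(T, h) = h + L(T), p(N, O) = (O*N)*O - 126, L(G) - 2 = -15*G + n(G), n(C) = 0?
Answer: -4534754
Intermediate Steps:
L(G) = 2 - 15*G (L(G) = 2 + (-15*G + 0) = 2 - 15*G)
p(N, O) = -126 + N*O**2 (p(N, O) = (N*O)*O - 126 = N*O**2 - 126 = -126 + N*O**2)
M(D) = -13 - D
Q(T, h) = 2 + h - 15*T (Q(T, h) = h + (2 - 15*T) = 2 + h - 15*T)
Q(M(-3), -480) - p(88, 227) = (2 - 480 - 15*(-13 - 1*(-3))) - (-126 + 88*227**2) = (2 - 480 - 15*(-13 + 3)) - (-126 + 88*51529) = (2 - 480 - 15*(-10)) - (-126 + 4534552) = (2 - 480 + 150) - 1*4534426 = -328 - 4534426 = -4534754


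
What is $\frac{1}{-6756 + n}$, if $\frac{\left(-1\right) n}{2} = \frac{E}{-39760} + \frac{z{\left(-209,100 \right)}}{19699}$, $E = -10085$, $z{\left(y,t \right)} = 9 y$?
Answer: $- \frac{78323224}{529176476515} \approx -0.00014801$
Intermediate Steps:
$n = - \frac{24775171}{78323224}$ ($n = - 2 \left(- \frac{10085}{-39760} + \frac{9 \left(-209\right)}{19699}\right) = - 2 \left(\left(-10085\right) \left(- \frac{1}{39760}\right) - \frac{1881}{19699}\right) = - 2 \left(\frac{2017}{7952} - \frac{1881}{19699}\right) = \left(-2\right) \frac{24775171}{156646448} = - \frac{24775171}{78323224} \approx -0.31632$)
$\frac{1}{-6756 + n} = \frac{1}{-6756 - \frac{24775171}{78323224}} = \frac{1}{- \frac{529176476515}{78323224}} = - \frac{78323224}{529176476515}$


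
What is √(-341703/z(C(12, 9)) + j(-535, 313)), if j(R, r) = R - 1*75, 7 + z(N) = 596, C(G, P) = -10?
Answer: I*√412884877/589 ≈ 34.498*I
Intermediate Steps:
z(N) = 589 (z(N) = -7 + 596 = 589)
j(R, r) = -75 + R (j(R, r) = R - 75 = -75 + R)
√(-341703/z(C(12, 9)) + j(-535, 313)) = √(-341703/589 + (-75 - 535)) = √(-341703*1/589 - 610) = √(-341703/589 - 610) = √(-700993/589) = I*√412884877/589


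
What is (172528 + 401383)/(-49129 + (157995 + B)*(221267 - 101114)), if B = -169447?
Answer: -573911/1376041285 ≈ -0.00041707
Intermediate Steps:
(172528 + 401383)/(-49129 + (157995 + B)*(221267 - 101114)) = (172528 + 401383)/(-49129 + (157995 - 169447)*(221267 - 101114)) = 573911/(-49129 - 11452*120153) = 573911/(-49129 - 1375992156) = 573911/(-1376041285) = 573911*(-1/1376041285) = -573911/1376041285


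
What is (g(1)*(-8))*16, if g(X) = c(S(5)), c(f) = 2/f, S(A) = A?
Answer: -256/5 ≈ -51.200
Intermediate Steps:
g(X) = ⅖ (g(X) = 2/5 = 2*(⅕) = ⅖)
(g(1)*(-8))*16 = ((⅖)*(-8))*16 = -16/5*16 = -256/5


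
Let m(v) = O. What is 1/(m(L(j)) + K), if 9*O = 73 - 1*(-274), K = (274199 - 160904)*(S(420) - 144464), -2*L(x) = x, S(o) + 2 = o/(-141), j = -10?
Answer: -423/6923500259201 ≈ -6.1096e-11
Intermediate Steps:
S(o) = -2 - o/141 (S(o) = -2 + o/(-141) = -2 + o*(-1/141) = -2 - o/141)
L(x) = -x/2
K = -769277808390/47 (K = (274199 - 160904)*((-2 - 1/141*420) - 144464) = 113295*((-2 - 140/47) - 144464) = 113295*(-234/47 - 144464) = 113295*(-6790042/47) = -769277808390/47 ≈ -1.6368e+10)
O = 347/9 (O = (73 - 1*(-274))/9 = (73 + 274)/9 = (⅑)*347 = 347/9 ≈ 38.556)
m(v) = 347/9
1/(m(L(j)) + K) = 1/(347/9 - 769277808390/47) = 1/(-6923500259201/423) = -423/6923500259201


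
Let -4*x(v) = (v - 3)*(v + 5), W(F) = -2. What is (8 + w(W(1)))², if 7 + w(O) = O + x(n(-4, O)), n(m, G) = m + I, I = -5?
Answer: 169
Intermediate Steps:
n(m, G) = -5 + m (n(m, G) = m - 5 = -5 + m)
x(v) = -(-3 + v)*(5 + v)/4 (x(v) = -(v - 3)*(v + 5)/4 = -(-3 + v)*(5 + v)/4)
w(O) = -19 + O (w(O) = -7 + (O + (15/4 - (-5 - 4)/2 - (-5 - 4)²/4)) = -7 + (O + (15/4 - ½*(-9) - ¼*(-9)²)) = -7 + (O + (15/4 + 9/2 - ¼*81)) = -7 + (O + (15/4 + 9/2 - 81/4)) = -7 + (O - 12) = -7 + (-12 + O) = -19 + O)
(8 + w(W(1)))² = (8 + (-19 - 2))² = (8 - 21)² = (-13)² = 169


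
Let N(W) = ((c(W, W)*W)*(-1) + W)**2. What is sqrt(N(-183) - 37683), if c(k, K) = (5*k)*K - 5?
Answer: 3*sqrt(104321281456654) ≈ 3.0641e+7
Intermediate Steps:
c(k, K) = -5 + 5*K*k (c(k, K) = 5*K*k - 5 = -5 + 5*K*k)
N(W) = (W - W*(-5 + 5*W**2))**2 (N(W) = (((-5 + 5*W*W)*W)*(-1) + W)**2 = (((-5 + 5*W**2)*W)*(-1) + W)**2 = ((W*(-5 + 5*W**2))*(-1) + W)**2 = (-W*(-5 + 5*W**2) + W)**2 = (W - W*(-5 + 5*W**2))**2)
sqrt(N(-183) - 37683) = sqrt((-183)**2*(-6 + 5*(-183)**2)**2 - 37683) = sqrt(33489*(-6 + 5*33489)**2 - 37683) = sqrt(33489*(-6 + 167445)**2 - 37683) = sqrt(33489*167439**2 - 37683) = sqrt(33489*28035818721 - 37683) = sqrt(938891533147569 - 37683) = sqrt(938891533109886) = 3*sqrt(104321281456654)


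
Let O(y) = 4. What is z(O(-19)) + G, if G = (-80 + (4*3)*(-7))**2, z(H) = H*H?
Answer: 26912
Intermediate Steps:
z(H) = H**2
G = 26896 (G = (-80 + 12*(-7))**2 = (-80 - 84)**2 = (-164)**2 = 26896)
z(O(-19)) + G = 4**2 + 26896 = 16 + 26896 = 26912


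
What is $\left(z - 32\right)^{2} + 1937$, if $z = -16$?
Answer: $4241$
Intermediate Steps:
$\left(z - 32\right)^{2} + 1937 = \left(-16 - 32\right)^{2} + 1937 = \left(-48\right)^{2} + 1937 = 2304 + 1937 = 4241$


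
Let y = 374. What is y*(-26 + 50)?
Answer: 8976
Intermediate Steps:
y*(-26 + 50) = 374*(-26 + 50) = 374*24 = 8976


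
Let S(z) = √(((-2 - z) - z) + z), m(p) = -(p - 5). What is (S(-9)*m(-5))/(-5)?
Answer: -2*√7 ≈ -5.2915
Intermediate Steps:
m(p) = 5 - p (m(p) = -(-5 + p) = 5 - p)
S(z) = √(-2 - z) (S(z) = √((-2 - 2*z) + z) = √(-2 - z))
(S(-9)*m(-5))/(-5) = (√(-2 - 1*(-9))*(5 - 1*(-5)))/(-5) = (√(-2 + 9)*(5 + 5))*(-⅕) = (√7*10)*(-⅕) = (10*√7)*(-⅕) = -2*√7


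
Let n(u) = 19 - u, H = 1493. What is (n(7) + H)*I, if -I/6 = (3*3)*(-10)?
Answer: 812700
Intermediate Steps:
I = 540 (I = -6*3*3*(-10) = -54*(-10) = -6*(-90) = 540)
(n(7) + H)*I = ((19 - 1*7) + 1493)*540 = ((19 - 7) + 1493)*540 = (12 + 1493)*540 = 1505*540 = 812700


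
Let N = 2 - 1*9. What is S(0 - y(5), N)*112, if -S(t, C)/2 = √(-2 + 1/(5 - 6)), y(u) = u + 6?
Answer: -224*I*√3 ≈ -387.98*I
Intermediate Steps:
y(u) = 6 + u
N = -7 (N = 2 - 9 = -7)
S(t, C) = -2*I*√3 (S(t, C) = -2*√(-2 + 1/(5 - 6)) = -2*√(-2 + 1/(-1)) = -2*√(-2 - 1) = -2*I*√3)
S(0 - y(5), N)*112 = -2*I*√3*112 = -224*I*√3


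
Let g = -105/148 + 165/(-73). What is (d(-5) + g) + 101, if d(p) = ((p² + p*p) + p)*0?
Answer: 1059119/10804 ≈ 98.030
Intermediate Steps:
g = -32085/10804 (g = -105*1/148 + 165*(-1/73) = -105/148 - 165/73 = -32085/10804 ≈ -2.9697)
d(p) = 0 (d(p) = ((p² + p²) + p)*0 = (2*p² + p)*0 = (p + 2*p²)*0 = 0)
(d(-5) + g) + 101 = (0 - 32085/10804) + 101 = -32085/10804 + 101 = 1059119/10804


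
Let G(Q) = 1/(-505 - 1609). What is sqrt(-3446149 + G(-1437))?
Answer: I*sqrt(15400826098518)/2114 ≈ 1856.4*I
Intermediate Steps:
G(Q) = -1/2114 (G(Q) = 1/(-2114) = -1/2114)
sqrt(-3446149 + G(-1437)) = sqrt(-3446149 - 1/2114) = sqrt(-7285158987/2114) = I*sqrt(15400826098518)/2114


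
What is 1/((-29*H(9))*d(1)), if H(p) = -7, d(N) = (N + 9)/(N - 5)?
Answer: -2/1015 ≈ -0.0019704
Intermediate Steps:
d(N) = (9 + N)/(-5 + N)
1/((-29*H(9))*d(1)) = 1/((-29*(-7))*((9 + 1)/(-5 + 1))) = 1/(203*(10/(-4))) = 1/(203*(-¼*10)) = 1/(203*(-5/2)) = 1/(-1015/2) = -2/1015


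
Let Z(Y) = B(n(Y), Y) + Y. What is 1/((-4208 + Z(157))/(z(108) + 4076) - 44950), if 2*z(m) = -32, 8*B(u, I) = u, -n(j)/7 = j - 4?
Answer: -32480/1460009479 ≈ -2.2246e-5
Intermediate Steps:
n(j) = 28 - 7*j (n(j) = -7*(j - 4) = -7*(-4 + j) = 28 - 7*j)
B(u, I) = u/8
z(m) = -16 (z(m) = (1/2)*(-32) = -16)
Z(Y) = 7/2 + Y/8 (Z(Y) = (28 - 7*Y)/8 + Y = (7/2 - 7*Y/8) + Y = 7/2 + Y/8)
1/((-4208 + Z(157))/(z(108) + 4076) - 44950) = 1/((-4208 + (7/2 + (1/8)*157))/(-16 + 4076) - 44950) = 1/((-4208 + (7/2 + 157/8))/4060 - 44950) = 1/((-4208 + 185/8)*(1/4060) - 44950) = 1/(-33479/8*1/4060 - 44950) = 1/(-33479/32480 - 44950) = 1/(-1460009479/32480) = -32480/1460009479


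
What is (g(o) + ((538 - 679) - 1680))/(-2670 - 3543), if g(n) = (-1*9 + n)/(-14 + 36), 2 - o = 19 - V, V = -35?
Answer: 40123/136686 ≈ 0.29354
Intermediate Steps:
o = -52 (o = 2 - (19 - 1*(-35)) = 2 - (19 + 35) = 2 - 1*54 = 2 - 54 = -52)
g(n) = -9/22 + n/22 (g(n) = (-9 + n)/22 = (-9 + n)*(1/22) = -9/22 + n/22)
(g(o) + ((538 - 679) - 1680))/(-2670 - 3543) = ((-9/22 + (1/22)*(-52)) + ((538 - 679) - 1680))/(-2670 - 3543) = ((-9/22 - 26/11) + (-141 - 1680))/(-6213) = (-61/22 - 1821)*(-1/6213) = -40123/22*(-1/6213) = 40123/136686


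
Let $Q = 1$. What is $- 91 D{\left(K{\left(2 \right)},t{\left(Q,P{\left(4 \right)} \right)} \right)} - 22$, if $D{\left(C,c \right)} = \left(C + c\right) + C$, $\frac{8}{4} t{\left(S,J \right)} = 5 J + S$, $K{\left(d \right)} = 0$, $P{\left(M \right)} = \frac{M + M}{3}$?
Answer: $- \frac{4045}{6} \approx -674.17$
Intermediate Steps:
$P{\left(M \right)} = \frac{2 M}{3}$ ($P{\left(M \right)} = 2 M \frac{1}{3} = \frac{2 M}{3}$)
$t{\left(S,J \right)} = \frac{S}{2} + \frac{5 J}{2}$ ($t{\left(S,J \right)} = \frac{5 J + S}{2} = \frac{S + 5 J}{2} = \frac{S}{2} + \frac{5 J}{2}$)
$D{\left(C,c \right)} = c + 2 C$
$- 91 D{\left(K{\left(2 \right)},t{\left(Q,P{\left(4 \right)} \right)} \right)} - 22 = - 91 \left(\left(\frac{1}{2} \cdot 1 + \frac{5 \cdot \frac{2}{3} \cdot 4}{2}\right) + 2 \cdot 0\right) - 22 = - 91 \left(\left(\frac{1}{2} + \frac{5}{2} \cdot \frac{8}{3}\right) + 0\right) - 22 = - 91 \left(\left(\frac{1}{2} + \frac{20}{3}\right) + 0\right) - 22 = - 91 \left(\frac{43}{6} + 0\right) - 22 = \left(-91\right) \frac{43}{6} - 22 = - \frac{3913}{6} - 22 = - \frac{4045}{6}$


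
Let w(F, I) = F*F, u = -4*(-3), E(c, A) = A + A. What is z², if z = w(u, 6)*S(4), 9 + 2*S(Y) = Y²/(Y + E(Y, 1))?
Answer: 207936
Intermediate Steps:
E(c, A) = 2*A
u = 12
w(F, I) = F²
S(Y) = -9/2 + Y²/(2*(2 + Y)) (S(Y) = -9/2 + (Y²/(Y + 2*1))/2 = -9/2 + (Y²/(Y + 2))/2 = -9/2 + (Y²/(2 + Y))/2 = -9/2 + Y²/(2*(2 + Y)))
z = -456 (z = 12²*((-18 + 4² - 9*4)/(2*(2 + 4))) = 144*((½)*(-18 + 16 - 36)/6) = 144*((½)*(⅙)*(-38)) = 144*(-19/6) = -456)
z² = (-456)² = 207936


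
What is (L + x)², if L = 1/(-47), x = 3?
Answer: 19600/2209 ≈ 8.8728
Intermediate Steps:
L = -1/47 ≈ -0.021277
(L + x)² = (-1/47 + 3)² = (140/47)² = 19600/2209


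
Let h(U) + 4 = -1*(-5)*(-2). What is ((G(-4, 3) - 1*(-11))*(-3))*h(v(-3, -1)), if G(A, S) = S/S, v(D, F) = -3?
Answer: 504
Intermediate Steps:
G(A, S) = 1
h(U) = -14 (h(U) = -4 - 1*(-5)*(-2) = -4 + 5*(-2) = -4 - 10 = -14)
((G(-4, 3) - 1*(-11))*(-3))*h(v(-3, -1)) = ((1 - 1*(-11))*(-3))*(-14) = ((1 + 11)*(-3))*(-14) = (12*(-3))*(-14) = -36*(-14) = 504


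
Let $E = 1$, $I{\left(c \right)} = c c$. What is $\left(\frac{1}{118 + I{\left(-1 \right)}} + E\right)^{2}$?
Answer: $\frac{14400}{14161} \approx 1.0169$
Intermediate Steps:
$I{\left(c \right)} = c^{2}$
$\left(\frac{1}{118 + I{\left(-1 \right)}} + E\right)^{2} = \left(\frac{1}{118 + \left(-1\right)^{2}} + 1\right)^{2} = \left(\frac{1}{118 + 1} + 1\right)^{2} = \left(\frac{1}{119} + 1\right)^{2} = \left(\frac{120}{119}\right)^{2} = \frac{14400}{14161}$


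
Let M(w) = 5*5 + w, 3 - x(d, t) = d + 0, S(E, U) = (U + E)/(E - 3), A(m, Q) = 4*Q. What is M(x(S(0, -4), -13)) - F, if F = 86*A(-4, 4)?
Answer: -4048/3 ≈ -1349.3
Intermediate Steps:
S(E, U) = (E + U)/(-3 + E)
x(d, t) = 3 - d (x(d, t) = 3 - (d + 0) = 3 - d)
M(w) = 25 + w
F = 1376 (F = 86*(4*4) = 86*16 = 1376)
M(x(S(0, -4), -13)) - F = (25 + (3 - (0 - 4)/(-3 + 0))) - 1*1376 = (25 + (3 - (-4)/(-3))) - 1376 = (25 + (3 - (-1)*(-4)/3)) - 1376 = (25 + (3 - 1*4/3)) - 1376 = (25 + (3 - 4/3)) - 1376 = (25 + 5/3) - 1376 = 80/3 - 1376 = -4048/3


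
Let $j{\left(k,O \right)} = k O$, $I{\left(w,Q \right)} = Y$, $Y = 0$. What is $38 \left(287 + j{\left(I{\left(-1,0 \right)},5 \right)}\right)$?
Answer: $10906$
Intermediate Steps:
$I{\left(w,Q \right)} = 0$
$j{\left(k,O \right)} = O k$
$38 \left(287 + j{\left(I{\left(-1,0 \right)},5 \right)}\right) = 38 \left(287 + 5 \cdot 0\right) = 38 \left(287 + 0\right) = 38 \cdot 287 = 10906$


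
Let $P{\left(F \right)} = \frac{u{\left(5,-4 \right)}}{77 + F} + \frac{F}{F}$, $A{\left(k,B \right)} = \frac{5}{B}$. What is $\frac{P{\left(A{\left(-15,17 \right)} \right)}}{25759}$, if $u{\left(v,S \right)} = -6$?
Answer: $\frac{202}{5641221} \approx 3.5808 \cdot 10^{-5}$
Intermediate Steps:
$P{\left(F \right)} = 1 - \frac{6}{77 + F}$ ($P{\left(F \right)} = - \frac{6}{77 + F} + \frac{F}{F} = - \frac{6}{77 + F} + 1 = 1 - \frac{6}{77 + F}$)
$\frac{P{\left(A{\left(-15,17 \right)} \right)}}{25759} = \frac{\frac{1}{77 + \frac{5}{17}} \left(71 + \frac{5}{17}\right)}{25759} = \frac{71 + 5 \cdot \frac{1}{17}}{77 + 5 \cdot \frac{1}{17}} \cdot \frac{1}{25759} = \frac{71 + \frac{5}{17}}{77 + \frac{5}{17}} \cdot \frac{1}{25759} = \frac{1}{\frac{1314}{17}} \cdot \frac{1212}{17} \cdot \frac{1}{25759} = \frac{17}{1314} \cdot \frac{1212}{17} \cdot \frac{1}{25759} = \frac{202}{219} \cdot \frac{1}{25759} = \frac{202}{5641221}$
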